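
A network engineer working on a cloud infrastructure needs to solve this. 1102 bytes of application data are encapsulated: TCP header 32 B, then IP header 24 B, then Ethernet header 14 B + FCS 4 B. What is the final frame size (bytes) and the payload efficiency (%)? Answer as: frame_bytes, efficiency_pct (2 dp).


TCP segment = 1102 + 32 = 1134 B
IP packet = 1134 + 24 = 1158 B
Ethernet frame = 1158 + 14 + 4 = 1176 B
Efficiency = app / frame = 1102 / 1176 = 0.937075 = 93.7075% -> 93.71% (2 dp)

1176, 93.71


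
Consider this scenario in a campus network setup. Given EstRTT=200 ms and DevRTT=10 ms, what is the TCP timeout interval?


Given: EstRTT = 200 ms, DevRTT = 10 ms
Timeout = EstRTT + 4 * DevRTT
4 * DevRTT = 4 * 10 = 40
Timeout = 200 + 40 = 240 ms

240


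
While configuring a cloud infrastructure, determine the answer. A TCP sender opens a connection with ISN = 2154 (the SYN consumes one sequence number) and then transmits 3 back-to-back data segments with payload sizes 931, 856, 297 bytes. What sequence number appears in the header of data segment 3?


The SYN occupies sequence number ISN = 2154, so the first data byte is ISN + 1 = 2155.
SEQ of data segment i = (ISN + 1) + sum of payload sizes of segments 1..i-1.
Segment 1: SEQ = 2155, payload = 931 bytes
Segment 2: SEQ = 3086, payload = 856 bytes
Segment 3: SEQ = 3942, payload = 297 bytes
SEQ of segment 3 = 2155 + 931 + 856 = 3942

3942


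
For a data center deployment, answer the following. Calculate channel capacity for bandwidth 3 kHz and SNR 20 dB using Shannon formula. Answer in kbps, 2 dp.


Given: B = 3 kHz, SNR = 20 dB
SNR linear = 10^(20/10) = 100
1 + SNR = 101
log2(101) = 6.6582114828
C = 3 * 1000 * 6.6582114828 = 19974.6344 bps
C = 19.974634 kbps -> 19.97 kbps (2 dp)

19.97


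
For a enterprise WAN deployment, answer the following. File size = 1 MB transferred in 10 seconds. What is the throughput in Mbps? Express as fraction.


Given: file = 1 MB, time = 10 s
File in Mb = 1 * 8 = 8 Mb
Throughput = 8 / 10 Mbps
Throughput = 4/5 Mbps

4/5


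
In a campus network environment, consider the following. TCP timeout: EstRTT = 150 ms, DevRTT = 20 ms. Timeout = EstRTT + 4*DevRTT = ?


Given: EstRTT = 150 ms, DevRTT = 20 ms
Timeout = EstRTT + 4 * DevRTT
4 * DevRTT = 4 * 20 = 80
Timeout = 150 + 80 = 230 ms

230


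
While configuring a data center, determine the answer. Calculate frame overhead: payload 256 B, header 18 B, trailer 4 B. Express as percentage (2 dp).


Given: payload = 256 B, header = 18 B, trailer = 4 B
Overhead bytes = header + trailer = 18 + 4 = 22
Total frame = payload + overhead = 256 + 22 = 278
Overhead % = 22 / 278 * 100 = 7.9137% -> 7.91% (2 dp)

7.91


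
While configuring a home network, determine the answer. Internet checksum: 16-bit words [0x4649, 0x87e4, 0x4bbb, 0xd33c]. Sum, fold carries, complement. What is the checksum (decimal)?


Given words: [0x4649, 0x87e4, 0x4bbb, 0xd33c]
Step 1: Sum all words
Raw sum = 17993 + 34788 + 19387 + 54076 = 126244
Step 2: Fold carry: (60708 + 1) = 60709
One's complement = ~60709 & 0xFFFF = 4826

4826


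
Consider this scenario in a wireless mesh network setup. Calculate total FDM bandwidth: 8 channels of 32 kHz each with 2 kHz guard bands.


Given: 8 channels, 32 kHz each, guard = 2 kHz
Channel bandwidth = 8 * 32 = 256 kHz
Guard bands = 7 gaps * 2 kHz = 14 kHz
Total = 256 + 14 = 270 kHz

270


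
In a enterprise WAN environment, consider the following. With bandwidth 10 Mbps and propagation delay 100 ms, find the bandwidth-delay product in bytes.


Given: bandwidth = 10 Mbps, delay = 100 ms
BDP in bits = 10 * 10^6 * 100 / 1000
BDP in bits = 1000000
BDP in bytes = 1000000 / 8 = 125000

125000


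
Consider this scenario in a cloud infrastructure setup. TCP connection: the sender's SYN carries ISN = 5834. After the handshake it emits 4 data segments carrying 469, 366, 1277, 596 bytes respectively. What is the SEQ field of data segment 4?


The SYN occupies sequence number ISN = 5834, so the first data byte is ISN + 1 = 5835.
SEQ of data segment i = (ISN + 1) + sum of payload sizes of segments 1..i-1.
Segment 1: SEQ = 5835, payload = 469 bytes
Segment 2: SEQ = 6304, payload = 366 bytes
Segment 3: SEQ = 6670, payload = 1277 bytes
Segment 4: SEQ = 7947, payload = 596 bytes
SEQ of segment 4 = 5835 + 469 + 366 + 1277 = 7947

7947


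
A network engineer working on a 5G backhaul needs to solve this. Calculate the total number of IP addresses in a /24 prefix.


Given: CIDR prefix /24
Host bits = 32 - 24 = 8
Total addresses = 2^8 = 256

256


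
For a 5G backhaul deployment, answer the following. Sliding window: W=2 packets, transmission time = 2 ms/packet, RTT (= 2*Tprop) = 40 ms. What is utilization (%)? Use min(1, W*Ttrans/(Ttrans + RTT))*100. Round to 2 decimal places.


Given: W = 2, Ttrans = 2 ms, RTT = 40 ms (= 2 * Tprop, Tprop = 20 ms)
Cycle time = Ttrans + RTT = 2 + 40 = 42 ms (first packet sent until its ACK returns)
W * Ttrans = 2 * 2 = 4 ms of sending per cycle
W * Ttrans / (Ttrans + RTT) = 4 / 42 = 0.095238
U = min(1, 0.095238) = 0.095238
U% = 9.52%

9.52


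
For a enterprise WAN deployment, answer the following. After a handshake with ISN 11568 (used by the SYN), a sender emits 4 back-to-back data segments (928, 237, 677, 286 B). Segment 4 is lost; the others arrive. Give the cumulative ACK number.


SYN uses sequence number 11568; first data byte = ISN + 1 = 11569.
Segment 1: SEQ = 11569, len = 928 B, covers [11569, 12496]
Segment 2: SEQ = 12497, len = 237 B, covers [12497, 12733]
Segment 3: SEQ = 12734, len = 677 B, covers [12734, 13410]
Segment 4: SEQ = 13411, len = 286 B, covers [13411, 13696] [LOST]
In-order data received: bytes [11569, 13410] (segments 1..3).
Segment 4 missing -> gap begins at byte 13411.
Cumulative ACK = next expected in-order byte = 11569 + 928 + 237 + 677 = 13411

13411


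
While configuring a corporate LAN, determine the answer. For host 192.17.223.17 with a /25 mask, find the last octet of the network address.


Given: IP = 192.17.223.17, prefix = /25
Subnet mask = 255.255.255.128
Last octet of IP: 17
Last octet of mask: 128
Network last octet = 17 AND 128 = 0

0


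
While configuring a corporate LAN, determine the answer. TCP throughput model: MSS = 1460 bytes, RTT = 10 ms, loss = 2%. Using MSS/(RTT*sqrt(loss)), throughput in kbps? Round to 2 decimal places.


Given: MSS = 1460 bytes, RTT = 10 ms, loss = 2%
RTT in seconds = 10 / 1000 = 0.01
Loss rate = 2% = 0.02
sqrt(loss) = sqrt(0.02) = 0.141421356237
Throughput (bytes/s) = 1460 / (0.01 * 0.141421356237) = 1032375.9005
Throughput (kbps) = 1032375.9005 * 8 / 1000 = 8259.007204 -> 8259.01 kbps (2 dp)

8259.01


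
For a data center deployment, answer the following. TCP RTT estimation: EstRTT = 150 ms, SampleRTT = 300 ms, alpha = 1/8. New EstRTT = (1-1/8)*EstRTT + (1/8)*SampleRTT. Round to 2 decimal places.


Given: EstRTT = 150 ms, SampleRTT = 300 ms, alpha = 1/8
New EstRTT = (1 - alpha) * EstRTT + alpha * SampleRTT
(7/8) * 150 = 131.25
(1/8) * 300 = 37.5
New EstRTT = 131.25 + 37.5 = 168.75 ms -> 168.75 ms (2 dp)

168.75


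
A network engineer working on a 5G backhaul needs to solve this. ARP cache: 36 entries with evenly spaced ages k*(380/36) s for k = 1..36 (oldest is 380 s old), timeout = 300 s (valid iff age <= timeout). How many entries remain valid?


Ages are k * 380/36 s for k = 1..36 (spacing = 10.5556 s).
Entry k is valid iff k * 380/36 <= 300 iff k <= 36 * 300 / 380 = 28.4211
n_valid = floor(28.4211) = 28
(n_stale = 36 - 28 = 8)

28


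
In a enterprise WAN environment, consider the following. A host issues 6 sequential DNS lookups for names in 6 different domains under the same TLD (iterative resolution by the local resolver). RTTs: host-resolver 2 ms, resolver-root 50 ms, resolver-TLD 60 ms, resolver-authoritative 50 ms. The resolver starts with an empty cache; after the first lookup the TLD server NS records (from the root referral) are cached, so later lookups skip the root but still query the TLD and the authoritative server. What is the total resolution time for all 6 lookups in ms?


Lookup 1 (cold cache): local + root + TLD + auth = 2 + 50 + 60 + 50 = 162 ms
Lookups 2..6 (TLD NS cached -> skip root; new domain -> still ask TLD and auth): local + TLD + auth = 2 + 60 + 50 = 112 ms each
Remaining 5 lookups: 5 * 112 = 560 ms
Total = 162 + 560 = 722 ms

722


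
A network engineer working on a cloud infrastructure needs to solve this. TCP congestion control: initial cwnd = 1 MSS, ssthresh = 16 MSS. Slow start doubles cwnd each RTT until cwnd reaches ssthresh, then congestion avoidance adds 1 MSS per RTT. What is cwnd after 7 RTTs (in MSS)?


RTT 0: cwnd = 1 MSS (initial)
RTT 1: cwnd = 2 MSS (slow start, doubled)
RTT 2: cwnd = 4 MSS (slow start, doubled)
RTT 3: cwnd = 8 MSS (slow start, doubled)
RTT 4: cwnd = 16 MSS (slow start, doubled)
RTT 5: cwnd = 17 MSS (congestion avoidance, +1)
RTT 6: cwnd = 18 MSS (congestion avoidance, +1)
RTT 7: cwnd = 19 MSS (congestion avoidance, +1)

19


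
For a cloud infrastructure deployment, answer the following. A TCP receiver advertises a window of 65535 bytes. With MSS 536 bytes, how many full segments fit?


Given: RWND = 65535 bytes, MSS = 536 bytes
Full segments = floor(RWND / MSS)
Full segments = floor(65535 / 536)
Full segments = floor(122.2668) = 122

122


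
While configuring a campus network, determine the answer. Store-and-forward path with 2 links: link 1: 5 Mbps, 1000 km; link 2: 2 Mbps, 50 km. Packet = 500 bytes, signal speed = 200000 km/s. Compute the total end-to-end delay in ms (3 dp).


Packet = 500 bytes = 4000 bits. Store-and-forward: sum (t_trans + t_prop) per link.
Link 1: t_trans = 4000/(5*10^6) s = 0.8000 ms; t_prop = 1000/200000 s = 5.0000 ms; subtotal = 5.8000 ms
Link 2: t_trans = 4000/(2*10^6) s = 2.0000 ms; t_prop = 50/200000 s = 0.2500 ms; subtotal = 2.2500 ms
End-to-end = 5.8000 + 2.2500 = 8.0500 ms -> 8.050 ms (3 dp)

8.050


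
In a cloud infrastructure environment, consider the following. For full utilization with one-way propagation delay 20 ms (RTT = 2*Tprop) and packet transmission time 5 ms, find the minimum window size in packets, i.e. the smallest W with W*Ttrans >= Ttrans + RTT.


Given: Ttrans = 5 ms, RTT = 40 ms (= 2 * Tprop, Tprop = 20 ms)
Time until first ACK returns = Ttrans + RTT = 5 + 40 = 45 ms
Need W * Ttrans >= Ttrans + RTT  ->  W >= (Ttrans + RTT) / Ttrans
(Ttrans + RTT) / Ttrans = 45 / 5 = 9
W_min = ceil(9) = 9

9


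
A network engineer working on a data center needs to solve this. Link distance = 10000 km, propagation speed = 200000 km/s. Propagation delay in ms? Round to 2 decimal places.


Given: distance = 10000 km, speed = 200000 km/s
Delay = distance / speed = 10000 / 200000 seconds
Delay in ms = 10000 * 1000 / 200000
Delay = 50.0000 ms
Rounded to 2 dp = 50.00 ms

50.00


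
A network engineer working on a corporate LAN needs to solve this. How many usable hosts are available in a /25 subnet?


Given: subnet mask /25
Host bits = 32 - 25 = 7
Total addresses = 2^7 = 128
Usable hosts = 128 - 2 (network + broadcast) = 126

126


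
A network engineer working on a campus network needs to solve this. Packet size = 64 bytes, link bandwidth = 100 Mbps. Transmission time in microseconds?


Given: packet = 64 bytes, bandwidth = 100 Mbps
Packet in bits = 64 * 8 = 512 bits
Bandwidth = 100 * 10^6 = 100000000 bps
Time = 512 / 100000000 seconds
Time in us = 512 * 10^6 / 100000000 = 5.12

5.12


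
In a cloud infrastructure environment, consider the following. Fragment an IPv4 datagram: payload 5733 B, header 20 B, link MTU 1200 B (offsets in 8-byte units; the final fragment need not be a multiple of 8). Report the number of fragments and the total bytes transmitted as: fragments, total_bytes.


Max data per non-final fragment = floor((MTU - header)/8)*8 = floor((1200 - 20)/8)*8 = floor(1180/8)*8 = 1176 B
Final fragment needs no 8-byte alignment: it can carry up to MTU - header = 1180 B
Non-final fragments needed = ceil((payload - 1180) / 1176) = ceil(4553/1176) = ceil(3.8716) = 4
Number of fragments = 4 + 1 = 5
Fragment sizes (data): 4 * 1176 B + 1029 B (last, 1029 <= 1180 OK)
Total bytes sent = payload + n_frags * header = 5733 + 5*20 = 5733 + 100 = 5833 B

5, 5833


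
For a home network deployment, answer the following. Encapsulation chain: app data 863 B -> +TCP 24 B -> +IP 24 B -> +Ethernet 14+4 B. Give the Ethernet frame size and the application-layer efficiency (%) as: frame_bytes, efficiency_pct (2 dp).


TCP segment = 863 + 24 = 887 B
IP packet = 887 + 24 = 911 B
Ethernet frame = 911 + 14 + 4 = 929 B
Efficiency = app / frame = 863 / 929 = 0.928956 = 92.8956% -> 92.90% (2 dp)

929, 92.90


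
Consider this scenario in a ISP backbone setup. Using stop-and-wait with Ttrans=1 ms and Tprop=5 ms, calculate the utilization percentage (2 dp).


Given: Ttrans = 1 ms, Tprop = 5 ms
RTT = 2 * Tprop = 2 * 5 = 10 ms
U = Ttrans / (Ttrans + RTT)
U = 1 / (1 + 10)
U = 1 / 11 = 0.090909
U% = 9.09%

9.09


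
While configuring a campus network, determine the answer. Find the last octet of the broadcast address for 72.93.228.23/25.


Given: IP = 72.93.228.23, prefix = /25
Host bits = 32 - 25 = 7
Network last octet = 23 AND mask = 0
Host part size = 2^7 - 1 = 127
Broadcast last octet = 0 OR 127 = 127

127


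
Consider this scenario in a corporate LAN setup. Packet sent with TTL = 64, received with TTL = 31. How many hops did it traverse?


Given: initial TTL = 64, received TTL = 31
Hops = initial TTL - received TTL
Hops = 64 - 31 = 33

33


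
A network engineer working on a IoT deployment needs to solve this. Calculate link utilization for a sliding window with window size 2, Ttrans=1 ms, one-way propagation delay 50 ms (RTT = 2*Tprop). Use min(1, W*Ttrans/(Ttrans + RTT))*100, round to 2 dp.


Given: W = 2, Ttrans = 1 ms, RTT = 100 ms (= 2 * Tprop, Tprop = 50 ms)
Cycle time = Ttrans + RTT = 1 + 100 = 101 ms (first packet sent until its ACK returns)
W * Ttrans = 2 * 1 = 2 ms of sending per cycle
W * Ttrans / (Ttrans + RTT) = 2 / 101 = 0.019802
U = min(1, 0.019802) = 0.019802
U% = 1.98%

1.98


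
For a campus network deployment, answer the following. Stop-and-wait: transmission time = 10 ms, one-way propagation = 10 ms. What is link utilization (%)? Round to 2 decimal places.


Given: Ttrans = 10 ms, Tprop = 10 ms
RTT = 2 * Tprop = 2 * 10 = 20 ms
U = Ttrans / (Ttrans + RTT)
U = 10 / (10 + 20)
U = 10 / 30 = 0.333333
U% = 33.33%

33.33


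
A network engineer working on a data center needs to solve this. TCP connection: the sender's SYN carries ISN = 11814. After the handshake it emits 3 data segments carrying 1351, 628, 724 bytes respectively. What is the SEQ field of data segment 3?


The SYN occupies sequence number ISN = 11814, so the first data byte is ISN + 1 = 11815.
SEQ of data segment i = (ISN + 1) + sum of payload sizes of segments 1..i-1.
Segment 1: SEQ = 11815, payload = 1351 bytes
Segment 2: SEQ = 13166, payload = 628 bytes
Segment 3: SEQ = 13794, payload = 724 bytes
SEQ of segment 3 = 11815 + 1351 + 628 = 13794

13794


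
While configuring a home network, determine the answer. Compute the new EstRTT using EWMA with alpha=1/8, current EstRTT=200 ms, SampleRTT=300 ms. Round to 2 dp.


Given: EstRTT = 200 ms, SampleRTT = 300 ms, alpha = 1/8
New EstRTT = (1 - alpha) * EstRTT + alpha * SampleRTT
(7/8) * 200 = 175
(1/8) * 300 = 37.5
New EstRTT = 175 + 37.5 = 212.5 ms -> 212.50 ms (2 dp)

212.50


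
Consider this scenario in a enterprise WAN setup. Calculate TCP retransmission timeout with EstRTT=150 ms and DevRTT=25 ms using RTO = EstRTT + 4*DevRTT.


Given: EstRTT = 150 ms, DevRTT = 25 ms
Timeout = EstRTT + 4 * DevRTT
4 * DevRTT = 4 * 25 = 100
Timeout = 150 + 100 = 250 ms

250


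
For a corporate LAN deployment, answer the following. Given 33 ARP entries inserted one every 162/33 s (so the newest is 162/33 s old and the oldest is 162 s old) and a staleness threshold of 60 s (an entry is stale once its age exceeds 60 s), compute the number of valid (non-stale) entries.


Ages are k * 162/33 s for k = 1..33 (spacing = 4.9091 s).
Entry k is valid iff k * 162/33 <= 60 iff k <= 33 * 60 / 162 = 12.2222
n_valid = floor(12.2222) = 12
(n_stale = 33 - 12 = 21)

12


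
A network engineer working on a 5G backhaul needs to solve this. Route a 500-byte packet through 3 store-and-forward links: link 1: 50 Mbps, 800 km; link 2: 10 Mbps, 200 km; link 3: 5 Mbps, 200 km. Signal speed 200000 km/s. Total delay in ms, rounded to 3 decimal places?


Packet = 500 bytes = 4000 bits. Store-and-forward: sum (t_trans + t_prop) per link.
Link 1: t_trans = 4000/(50*10^6) s = 0.0800 ms; t_prop = 800/200000 s = 4.0000 ms; subtotal = 4.0800 ms
Link 2: t_trans = 4000/(10*10^6) s = 0.4000 ms; t_prop = 200/200000 s = 1.0000 ms; subtotal = 1.4000 ms
Link 3: t_trans = 4000/(5*10^6) s = 0.8000 ms; t_prop = 200/200000 s = 1.0000 ms; subtotal = 1.8000 ms
End-to-end = 4.0800 + 1.4000 + 1.8000 = 7.2800 ms -> 7.280 ms (3 dp)

7.280


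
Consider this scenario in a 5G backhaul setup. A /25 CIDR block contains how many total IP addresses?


Given: CIDR prefix /25
Host bits = 32 - 25 = 7
Total addresses = 2^7 = 128

128


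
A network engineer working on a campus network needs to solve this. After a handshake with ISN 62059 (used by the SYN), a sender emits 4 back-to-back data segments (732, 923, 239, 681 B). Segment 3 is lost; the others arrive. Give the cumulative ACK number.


SYN uses sequence number 62059; first data byte = ISN + 1 = 62060.
Segment 1: SEQ = 62060, len = 732 B, covers [62060, 62791]
Segment 2: SEQ = 62792, len = 923 B, covers [62792, 63714]
Segment 3: SEQ = 63715, len = 239 B, covers [63715, 63953] [LOST]
Segment 4: SEQ = 63954, len = 681 B, covers [63954, 64634]
In-order data received: bytes [62060, 63714] (segments 1..2).
Segment 3 missing -> gap begins at byte 63715; later segments buffered out of order.
Cumulative ACK = next expected in-order byte = 62060 + 732 + 923 = 63715

63715


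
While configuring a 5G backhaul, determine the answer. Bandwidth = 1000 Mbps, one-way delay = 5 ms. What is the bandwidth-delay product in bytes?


Given: bandwidth = 1000 Mbps, delay = 5 ms
BDP in bits = 1000 * 10^6 * 5 / 1000
BDP in bits = 5000000
BDP in bytes = 5000000 / 8 = 625000

625000


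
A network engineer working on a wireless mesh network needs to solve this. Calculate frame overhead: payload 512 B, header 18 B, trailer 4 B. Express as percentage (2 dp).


Given: payload = 512 B, header = 18 B, trailer = 4 B
Overhead bytes = header + trailer = 18 + 4 = 22
Total frame = payload + overhead = 512 + 22 = 534
Overhead % = 22 / 534 * 100 = 4.1199% -> 4.12% (2 dp)

4.12


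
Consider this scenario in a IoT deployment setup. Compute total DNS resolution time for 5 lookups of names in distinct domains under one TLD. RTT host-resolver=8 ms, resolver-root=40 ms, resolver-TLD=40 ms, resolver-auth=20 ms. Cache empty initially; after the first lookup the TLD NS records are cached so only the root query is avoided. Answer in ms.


Lookup 1 (cold cache): local + root + TLD + auth = 8 + 40 + 40 + 20 = 108 ms
Lookups 2..5 (TLD NS cached -> skip root; new domain -> still ask TLD and auth): local + TLD + auth = 8 + 40 + 20 = 68 ms each
Remaining 4 lookups: 4 * 68 = 272 ms
Total = 108 + 272 = 380 ms

380


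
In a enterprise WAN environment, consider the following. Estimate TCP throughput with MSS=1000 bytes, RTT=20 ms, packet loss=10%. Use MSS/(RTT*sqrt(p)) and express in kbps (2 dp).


Given: MSS = 1000 bytes, RTT = 20 ms, loss = 10%
RTT in seconds = 20 / 1000 = 0.02
Loss rate = 10% = 0.1
sqrt(loss) = sqrt(0.1) = 0.316227766017
Throughput (bytes/s) = 1000 / (0.02 * 0.316227766017) = 158113.8830
Throughput (kbps) = 158113.8830 * 8 / 1000 = 1264.911064 -> 1264.91 kbps (2 dp)

1264.91


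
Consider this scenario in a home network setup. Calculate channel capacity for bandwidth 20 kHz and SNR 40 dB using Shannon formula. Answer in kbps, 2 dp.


Given: B = 20 kHz, SNR = 40 dB
SNR linear = 10^(40/10) = 10000
1 + SNR = 10001
log2(10001) = 13.2878566418
C = 20 * 1000 * 13.2878566418 = 265757.1328 bps
C = 265.757133 kbps -> 265.76 kbps (2 dp)

265.76


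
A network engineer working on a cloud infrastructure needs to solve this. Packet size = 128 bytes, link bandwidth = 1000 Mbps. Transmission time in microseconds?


Given: packet = 128 bytes, bandwidth = 1000 Mbps
Packet in bits = 128 * 8 = 1024 bits
Bandwidth = 1000 * 10^6 = 1000000000 bps
Time = 1024 / 1000000000 seconds
Time in us = 1024 * 10^6 / 1000000000 = 1.024

1.024


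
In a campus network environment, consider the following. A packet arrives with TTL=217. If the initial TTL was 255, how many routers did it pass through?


Given: initial TTL = 255, received TTL = 217
Hops = initial TTL - received TTL
Hops = 255 - 217 = 38

38


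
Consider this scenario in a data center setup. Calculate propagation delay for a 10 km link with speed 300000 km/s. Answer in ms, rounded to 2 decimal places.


Given: distance = 10 km, speed = 300000 km/s
Delay = distance / speed = 10 / 300000 seconds
Delay in ms = 10 * 1000 / 300000
Delay = 0.0333 ms
Rounded to 2 dp = 0.03 ms

0.03


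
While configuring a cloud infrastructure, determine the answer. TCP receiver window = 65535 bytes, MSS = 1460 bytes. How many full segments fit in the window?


Given: RWND = 65535 bytes, MSS = 1460 bytes
Full segments = floor(RWND / MSS)
Full segments = floor(65535 / 1460)
Full segments = floor(44.887) = 44

44


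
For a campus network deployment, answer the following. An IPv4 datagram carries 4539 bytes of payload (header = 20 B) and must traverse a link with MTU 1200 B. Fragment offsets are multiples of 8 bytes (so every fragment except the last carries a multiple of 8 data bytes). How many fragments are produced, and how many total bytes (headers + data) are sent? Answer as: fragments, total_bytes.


Max data per non-final fragment = floor((MTU - header)/8)*8 = floor((1200 - 20)/8)*8 = floor(1180/8)*8 = 1176 B
Final fragment needs no 8-byte alignment: it can carry up to MTU - header = 1180 B
Non-final fragments needed = ceil((payload - 1180) / 1176) = ceil(3359/1176) = ceil(2.8563) = 3
Number of fragments = 3 + 1 = 4
Fragment sizes (data): 3 * 1176 B + 1011 B (last, 1011 <= 1180 OK)
Total bytes sent = payload + n_frags * header = 4539 + 4*20 = 4539 + 80 = 4619 B

4, 4619


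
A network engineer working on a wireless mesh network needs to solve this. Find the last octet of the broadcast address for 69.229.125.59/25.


Given: IP = 69.229.125.59, prefix = /25
Host bits = 32 - 25 = 7
Network last octet = 59 AND mask = 0
Host part size = 2^7 - 1 = 127
Broadcast last octet = 0 OR 127 = 127

127


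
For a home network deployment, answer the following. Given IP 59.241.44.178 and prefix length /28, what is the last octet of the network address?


Given: IP = 59.241.44.178, prefix = /28
Subnet mask = 255.255.255.240
Last octet of IP: 178
Last octet of mask: 240
Network last octet = 178 AND 240 = 176

176


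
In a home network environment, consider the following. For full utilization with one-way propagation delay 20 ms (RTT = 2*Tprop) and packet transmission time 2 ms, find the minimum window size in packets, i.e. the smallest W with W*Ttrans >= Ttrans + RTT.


Given: Ttrans = 2 ms, RTT = 40 ms (= 2 * Tprop, Tprop = 20 ms)
Time until first ACK returns = Ttrans + RTT = 2 + 40 = 42 ms
Need W * Ttrans >= Ttrans + RTT  ->  W >= (Ttrans + RTT) / Ttrans
(Ttrans + RTT) / Ttrans = 42 / 2 = 21
W_min = ceil(21) = 21

21


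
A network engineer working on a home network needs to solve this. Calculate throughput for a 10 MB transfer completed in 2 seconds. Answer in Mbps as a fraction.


Given: file = 10 MB, time = 2 s
File in Mb = 10 * 8 = 80 Mb
Throughput = 80 / 2 Mbps
Throughput = 40 Mbps

40


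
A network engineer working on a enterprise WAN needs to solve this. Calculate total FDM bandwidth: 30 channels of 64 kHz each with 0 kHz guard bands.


Given: 30 channels, 64 kHz each, guard = 0 kHz
Channel bandwidth = 30 * 64 = 1920 kHz
Guard bands = 29 gaps * 0 kHz = 0 kHz
Total = 1920 + 0 = 1920 kHz

1920


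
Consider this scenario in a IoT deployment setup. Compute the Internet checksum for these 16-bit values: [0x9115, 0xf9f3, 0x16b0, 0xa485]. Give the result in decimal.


Given words: [0x9115, 0xf9f3, 0x16b0, 0xa485]
Step 1: Sum all words
Raw sum = 37141 + 63987 + 5808 + 42117 = 149053
Step 2: Fold carry: (17981 + 2) = 17983
One's complement = ~17983 & 0xFFFF = 47552

47552


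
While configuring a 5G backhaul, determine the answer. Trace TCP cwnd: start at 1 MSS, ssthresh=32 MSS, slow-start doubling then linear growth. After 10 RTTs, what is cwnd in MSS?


RTT 0: cwnd = 1 MSS (initial)
RTT 1: cwnd = 2 MSS (slow start, doubled)
RTT 2: cwnd = 4 MSS (slow start, doubled)
RTT 3: cwnd = 8 MSS (slow start, doubled)
RTT 4: cwnd = 16 MSS (slow start, doubled)
RTT 5: cwnd = 32 MSS (slow start, doubled)
RTT 6: cwnd = 33 MSS (congestion avoidance, +1)
RTT 7: cwnd = 34 MSS (congestion avoidance, +1)
RTT 8: cwnd = 35 MSS (congestion avoidance, +1)
RTT 9: cwnd = 36 MSS (congestion avoidance, +1)
RTT 10: cwnd = 37 MSS (congestion avoidance, +1)

37


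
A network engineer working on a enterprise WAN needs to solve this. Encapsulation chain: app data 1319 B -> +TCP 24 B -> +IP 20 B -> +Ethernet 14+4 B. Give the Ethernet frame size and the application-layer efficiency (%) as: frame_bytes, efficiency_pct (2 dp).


TCP segment = 1319 + 24 = 1343 B
IP packet = 1343 + 20 = 1363 B
Ethernet frame = 1363 + 14 + 4 = 1381 B
Efficiency = app / frame = 1319 / 1381 = 0.955105 = 95.5105% -> 95.51% (2 dp)

1381, 95.51


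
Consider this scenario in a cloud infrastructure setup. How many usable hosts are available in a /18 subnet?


Given: subnet mask /18
Host bits = 32 - 18 = 14
Total addresses = 2^14 = 16384
Usable hosts = 16384 - 2 (network + broadcast) = 16382

16382


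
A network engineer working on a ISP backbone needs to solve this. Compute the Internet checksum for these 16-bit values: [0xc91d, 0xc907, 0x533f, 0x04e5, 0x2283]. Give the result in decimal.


Given words: [0xc91d, 0xc907, 0x533f, 0x04e5, 0x2283]
Step 1: Sum all words
Raw sum = 51485 + 51463 + 21311 + 1253 + 8835 = 134347
Step 2: Fold carry: (3275 + 2) = 3277
One's complement = ~3277 & 0xFFFF = 62258

62258


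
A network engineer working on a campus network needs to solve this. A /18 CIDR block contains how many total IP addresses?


Given: CIDR prefix /18
Host bits = 32 - 18 = 14
Total addresses = 2^14 = 16384

16384


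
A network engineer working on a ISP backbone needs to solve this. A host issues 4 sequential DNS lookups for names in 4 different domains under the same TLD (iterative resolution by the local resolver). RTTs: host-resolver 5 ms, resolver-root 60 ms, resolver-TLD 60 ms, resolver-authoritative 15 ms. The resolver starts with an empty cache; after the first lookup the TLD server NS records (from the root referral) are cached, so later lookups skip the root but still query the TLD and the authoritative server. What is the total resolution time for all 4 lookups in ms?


Lookup 1 (cold cache): local + root + TLD + auth = 5 + 60 + 60 + 15 = 140 ms
Lookups 2..4 (TLD NS cached -> skip root; new domain -> still ask TLD and auth): local + TLD + auth = 5 + 60 + 15 = 80 ms each
Remaining 3 lookups: 3 * 80 = 240 ms
Total = 140 + 240 = 380 ms

380


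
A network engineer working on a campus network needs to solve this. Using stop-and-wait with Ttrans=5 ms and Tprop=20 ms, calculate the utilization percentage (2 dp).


Given: Ttrans = 5 ms, Tprop = 20 ms
RTT = 2 * Tprop = 2 * 20 = 40 ms
U = Ttrans / (Ttrans + RTT)
U = 5 / (5 + 40)
U = 5 / 45 = 0.111111
U% = 11.11%

11.11


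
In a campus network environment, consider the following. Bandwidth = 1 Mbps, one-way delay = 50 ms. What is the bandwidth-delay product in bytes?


Given: bandwidth = 1 Mbps, delay = 50 ms
BDP in bits = 1 * 10^6 * 50 / 1000
BDP in bits = 50000
BDP in bytes = 50000 / 8 = 6250

6250


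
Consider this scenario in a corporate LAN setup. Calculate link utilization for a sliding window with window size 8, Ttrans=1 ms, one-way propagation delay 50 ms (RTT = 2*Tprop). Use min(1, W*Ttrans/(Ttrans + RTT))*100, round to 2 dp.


Given: W = 8, Ttrans = 1 ms, RTT = 100 ms (= 2 * Tprop, Tprop = 50 ms)
Cycle time = Ttrans + RTT = 1 + 100 = 101 ms (first packet sent until its ACK returns)
W * Ttrans = 8 * 1 = 8 ms of sending per cycle
W * Ttrans / (Ttrans + RTT) = 8 / 101 = 0.079208
U = min(1, 0.079208) = 0.079208
U% = 7.92%

7.92


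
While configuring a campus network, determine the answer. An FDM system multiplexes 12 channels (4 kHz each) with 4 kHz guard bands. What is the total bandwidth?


Given: 12 channels, 4 kHz each, guard = 4 kHz
Channel bandwidth = 12 * 4 = 48 kHz
Guard bands = 11 gaps * 4 kHz = 44 kHz
Total = 48 + 44 = 92 kHz

92


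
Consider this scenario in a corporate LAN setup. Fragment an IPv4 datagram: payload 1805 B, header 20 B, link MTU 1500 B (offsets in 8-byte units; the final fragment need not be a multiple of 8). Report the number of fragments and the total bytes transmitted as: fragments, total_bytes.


Max data per non-final fragment = floor((MTU - header)/8)*8 = floor((1500 - 20)/8)*8 = floor(1480/8)*8 = 1480 B
Final fragment needs no 8-byte alignment: it can carry up to MTU - header = 1480 B
Non-final fragments needed = ceil((payload - 1480) / 1480) = ceil(325/1480) = ceil(0.2196) = 1
Number of fragments = 1 + 1 = 2
Fragment sizes (data): 1 * 1480 B + 325 B (last, 325 <= 1480 OK)
Total bytes sent = payload + n_frags * header = 1805 + 2*20 = 1805 + 40 = 1845 B

2, 1845


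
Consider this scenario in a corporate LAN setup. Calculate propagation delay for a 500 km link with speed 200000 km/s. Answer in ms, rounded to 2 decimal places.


Given: distance = 500 km, speed = 200000 km/s
Delay = distance / speed = 500 / 200000 seconds
Delay in ms = 500 * 1000 / 200000
Delay = 2.5000 ms
Rounded to 2 dp = 2.50 ms

2.50


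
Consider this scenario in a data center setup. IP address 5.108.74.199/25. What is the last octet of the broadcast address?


Given: IP = 5.108.74.199, prefix = /25
Host bits = 32 - 25 = 7
Network last octet = 199 AND mask = 128
Host part size = 2^7 - 1 = 127
Broadcast last octet = 128 OR 127 = 255

255


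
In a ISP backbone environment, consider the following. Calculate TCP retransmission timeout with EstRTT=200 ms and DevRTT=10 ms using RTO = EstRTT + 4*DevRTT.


Given: EstRTT = 200 ms, DevRTT = 10 ms
Timeout = EstRTT + 4 * DevRTT
4 * DevRTT = 4 * 10 = 40
Timeout = 200 + 40 = 240 ms

240


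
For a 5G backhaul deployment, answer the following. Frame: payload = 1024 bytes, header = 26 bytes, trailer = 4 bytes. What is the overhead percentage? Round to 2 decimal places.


Given: payload = 1024 B, header = 26 B, trailer = 4 B
Overhead bytes = header + trailer = 26 + 4 = 30
Total frame = payload + overhead = 1024 + 30 = 1054
Overhead % = 30 / 1054 * 100 = 2.8463% -> 2.85% (2 dp)

2.85


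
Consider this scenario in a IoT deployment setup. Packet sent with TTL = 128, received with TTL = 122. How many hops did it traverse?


Given: initial TTL = 128, received TTL = 122
Hops = initial TTL - received TTL
Hops = 128 - 122 = 6

6


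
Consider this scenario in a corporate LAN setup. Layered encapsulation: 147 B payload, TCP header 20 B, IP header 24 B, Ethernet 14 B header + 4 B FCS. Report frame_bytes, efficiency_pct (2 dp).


TCP segment = 147 + 20 = 167 B
IP packet = 167 + 24 = 191 B
Ethernet frame = 191 + 14 + 4 = 209 B
Efficiency = app / frame = 147 / 209 = 0.703349 = 70.3349% -> 70.33% (2 dp)

209, 70.33


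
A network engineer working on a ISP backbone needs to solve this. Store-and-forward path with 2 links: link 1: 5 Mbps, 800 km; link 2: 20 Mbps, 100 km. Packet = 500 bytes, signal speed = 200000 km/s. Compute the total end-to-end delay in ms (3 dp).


Packet = 500 bytes = 4000 bits. Store-and-forward: sum (t_trans + t_prop) per link.
Link 1: t_trans = 4000/(5*10^6) s = 0.8000 ms; t_prop = 800/200000 s = 4.0000 ms; subtotal = 4.8000 ms
Link 2: t_trans = 4000/(20*10^6) s = 0.2000 ms; t_prop = 100/200000 s = 0.5000 ms; subtotal = 0.7000 ms
End-to-end = 4.8000 + 0.7000 = 5.5000 ms -> 5.500 ms (3 dp)

5.500


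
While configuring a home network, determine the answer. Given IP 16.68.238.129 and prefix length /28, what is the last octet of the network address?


Given: IP = 16.68.238.129, prefix = /28
Subnet mask = 255.255.255.240
Last octet of IP: 129
Last octet of mask: 240
Network last octet = 129 AND 240 = 128

128


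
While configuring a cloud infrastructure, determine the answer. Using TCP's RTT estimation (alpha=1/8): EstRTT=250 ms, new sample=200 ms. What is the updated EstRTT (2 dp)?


Given: EstRTT = 250 ms, SampleRTT = 200 ms, alpha = 1/8
New EstRTT = (1 - alpha) * EstRTT + alpha * SampleRTT
(7/8) * 250 = 218.75
(1/8) * 200 = 25
New EstRTT = 218.75 + 25 = 243.75 ms -> 243.75 ms (2 dp)

243.75


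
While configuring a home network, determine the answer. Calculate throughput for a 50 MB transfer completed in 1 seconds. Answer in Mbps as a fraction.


Given: file = 50 MB, time = 1 s
File in Mb = 50 * 8 = 400 Mb
Throughput = 400 / 1 Mbps
Throughput = 400 Mbps

400


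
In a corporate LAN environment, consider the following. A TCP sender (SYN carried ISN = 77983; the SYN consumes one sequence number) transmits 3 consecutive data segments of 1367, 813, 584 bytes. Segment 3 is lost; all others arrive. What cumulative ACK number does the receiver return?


SYN uses sequence number 77983; first data byte = ISN + 1 = 77984.
Segment 1: SEQ = 77984, len = 1367 B, covers [77984, 79350]
Segment 2: SEQ = 79351, len = 813 B, covers [79351, 80163]
Segment 3: SEQ = 80164, len = 584 B, covers [80164, 80747] [LOST]
In-order data received: bytes [77984, 80163] (segments 1..2).
Segment 3 missing -> gap begins at byte 80164.
Cumulative ACK = next expected in-order byte = 77984 + 1367 + 813 = 80164

80164


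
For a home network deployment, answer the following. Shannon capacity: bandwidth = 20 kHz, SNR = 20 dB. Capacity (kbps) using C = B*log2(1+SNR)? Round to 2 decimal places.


Given: B = 20 kHz, SNR = 20 dB
SNR linear = 10^(20/10) = 100
1 + SNR = 101
log2(101) = 6.6582114828
C = 20 * 1000 * 6.6582114828 = 133164.2297 bps
C = 133.164230 kbps -> 133.16 kbps (2 dp)

133.16


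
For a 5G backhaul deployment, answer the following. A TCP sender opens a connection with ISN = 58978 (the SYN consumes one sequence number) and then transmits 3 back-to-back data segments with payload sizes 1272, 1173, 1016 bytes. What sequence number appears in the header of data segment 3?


The SYN occupies sequence number ISN = 58978, so the first data byte is ISN + 1 = 58979.
SEQ of data segment i = (ISN + 1) + sum of payload sizes of segments 1..i-1.
Segment 1: SEQ = 58979, payload = 1272 bytes
Segment 2: SEQ = 60251, payload = 1173 bytes
Segment 3: SEQ = 61424, payload = 1016 bytes
SEQ of segment 3 = 58979 + 1272 + 1173 = 61424

61424


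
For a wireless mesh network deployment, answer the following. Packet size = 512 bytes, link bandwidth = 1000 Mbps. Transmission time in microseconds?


Given: packet = 512 bytes, bandwidth = 1000 Mbps
Packet in bits = 512 * 8 = 4096 bits
Bandwidth = 1000 * 10^6 = 1000000000 bps
Time = 4096 / 1000000000 seconds
Time in us = 4096 * 10^6 / 1000000000 = 4.096

4.096


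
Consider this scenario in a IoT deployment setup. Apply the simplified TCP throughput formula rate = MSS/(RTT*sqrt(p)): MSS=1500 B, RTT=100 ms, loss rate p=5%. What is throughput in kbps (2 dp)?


Given: MSS = 1500 bytes, RTT = 100 ms, loss = 5%
RTT in seconds = 100 / 1000 = 0.1
Loss rate = 5% = 0.05
sqrt(loss) = sqrt(0.05) = 0.223606797750
Throughput (bytes/s) = 1500 / (0.1 * 0.223606797750) = 67082.0393
Throughput (kbps) = 67082.0393 * 8 / 1000 = 536.656315 -> 536.66 kbps (2 dp)

536.66


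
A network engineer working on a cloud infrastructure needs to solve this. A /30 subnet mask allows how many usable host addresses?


Given: subnet mask /30
Host bits = 32 - 30 = 2
Total addresses = 2^2 = 4
Usable hosts = 4 - 2 (network + broadcast) = 2

2


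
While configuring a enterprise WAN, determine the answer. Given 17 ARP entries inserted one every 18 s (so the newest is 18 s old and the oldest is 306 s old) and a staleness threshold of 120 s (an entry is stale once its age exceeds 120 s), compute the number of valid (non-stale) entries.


Ages are k * 306/17 s for k = 1..17 (spacing = 18.0000 s).
Entry k is valid iff k * 306/17 <= 120 iff k <= 17 * 120 / 306 = 6.6667
n_valid = floor(6.6667) = 6
(n_stale = 17 - 6 = 11)

6


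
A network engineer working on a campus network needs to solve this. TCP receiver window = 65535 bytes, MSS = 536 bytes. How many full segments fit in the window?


Given: RWND = 65535 bytes, MSS = 536 bytes
Full segments = floor(RWND / MSS)
Full segments = floor(65535 / 536)
Full segments = floor(122.2668) = 122

122


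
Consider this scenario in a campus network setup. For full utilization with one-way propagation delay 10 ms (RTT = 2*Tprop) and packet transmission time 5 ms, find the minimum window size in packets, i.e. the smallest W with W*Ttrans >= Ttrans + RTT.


Given: Ttrans = 5 ms, RTT = 20 ms (= 2 * Tprop, Tprop = 10 ms)
Time until first ACK returns = Ttrans + RTT = 5 + 20 = 25 ms
Need W * Ttrans >= Ttrans + RTT  ->  W >= (Ttrans + RTT) / Ttrans
(Ttrans + RTT) / Ttrans = 25 / 5 = 5
W_min = ceil(5) = 5

5


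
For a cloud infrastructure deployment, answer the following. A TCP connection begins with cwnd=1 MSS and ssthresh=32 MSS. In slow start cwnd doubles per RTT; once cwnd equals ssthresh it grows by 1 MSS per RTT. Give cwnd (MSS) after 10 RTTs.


RTT 0: cwnd = 1 MSS (initial)
RTT 1: cwnd = 2 MSS (slow start, doubled)
RTT 2: cwnd = 4 MSS (slow start, doubled)
RTT 3: cwnd = 8 MSS (slow start, doubled)
RTT 4: cwnd = 16 MSS (slow start, doubled)
RTT 5: cwnd = 32 MSS (slow start, doubled)
RTT 6: cwnd = 33 MSS (congestion avoidance, +1)
RTT 7: cwnd = 34 MSS (congestion avoidance, +1)
RTT 8: cwnd = 35 MSS (congestion avoidance, +1)
RTT 9: cwnd = 36 MSS (congestion avoidance, +1)
RTT 10: cwnd = 37 MSS (congestion avoidance, +1)

37


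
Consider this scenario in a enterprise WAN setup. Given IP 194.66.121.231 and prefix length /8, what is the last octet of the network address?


Given: IP = 194.66.121.231, prefix = /8
Subnet mask = 255.0.0.0
Last octet of IP: 231
Last octet of mask: 0
Network last octet = 231 AND 0 = 0

0


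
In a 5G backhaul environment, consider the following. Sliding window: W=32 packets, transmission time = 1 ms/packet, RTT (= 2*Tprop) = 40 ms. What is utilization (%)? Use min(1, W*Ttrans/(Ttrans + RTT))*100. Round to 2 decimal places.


Given: W = 32, Ttrans = 1 ms, RTT = 40 ms (= 2 * Tprop, Tprop = 20 ms)
Cycle time = Ttrans + RTT = 1 + 40 = 41 ms (first packet sent until its ACK returns)
W * Ttrans = 32 * 1 = 32 ms of sending per cycle
W * Ttrans / (Ttrans + RTT) = 32 / 41 = 0.780488
U = min(1, 0.780488) = 0.780488
U% = 78.05%

78.05


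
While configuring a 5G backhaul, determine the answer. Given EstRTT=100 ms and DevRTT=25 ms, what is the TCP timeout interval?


Given: EstRTT = 100 ms, DevRTT = 25 ms
Timeout = EstRTT + 4 * DevRTT
4 * DevRTT = 4 * 25 = 100
Timeout = 100 + 100 = 200 ms

200


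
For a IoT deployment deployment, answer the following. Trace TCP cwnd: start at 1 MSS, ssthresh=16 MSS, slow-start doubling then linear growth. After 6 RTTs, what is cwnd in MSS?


RTT 0: cwnd = 1 MSS (initial)
RTT 1: cwnd = 2 MSS (slow start, doubled)
RTT 2: cwnd = 4 MSS (slow start, doubled)
RTT 3: cwnd = 8 MSS (slow start, doubled)
RTT 4: cwnd = 16 MSS (slow start, doubled)
RTT 5: cwnd = 17 MSS (congestion avoidance, +1)
RTT 6: cwnd = 18 MSS (congestion avoidance, +1)

18


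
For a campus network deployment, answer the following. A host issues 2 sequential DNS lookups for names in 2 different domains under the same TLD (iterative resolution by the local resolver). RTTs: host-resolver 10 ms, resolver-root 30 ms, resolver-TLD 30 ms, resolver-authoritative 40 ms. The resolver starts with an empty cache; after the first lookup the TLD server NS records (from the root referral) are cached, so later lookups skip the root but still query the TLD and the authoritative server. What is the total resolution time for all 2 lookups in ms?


Lookup 1 (cold cache): local + root + TLD + auth = 10 + 30 + 30 + 40 = 110 ms
Lookups 2..2 (TLD NS cached -> skip root; new domain -> still ask TLD and auth): local + TLD + auth = 10 + 30 + 40 = 80 ms each
Remaining 1 lookups: 1 * 80 = 80 ms
Total = 110 + 80 = 190 ms

190
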